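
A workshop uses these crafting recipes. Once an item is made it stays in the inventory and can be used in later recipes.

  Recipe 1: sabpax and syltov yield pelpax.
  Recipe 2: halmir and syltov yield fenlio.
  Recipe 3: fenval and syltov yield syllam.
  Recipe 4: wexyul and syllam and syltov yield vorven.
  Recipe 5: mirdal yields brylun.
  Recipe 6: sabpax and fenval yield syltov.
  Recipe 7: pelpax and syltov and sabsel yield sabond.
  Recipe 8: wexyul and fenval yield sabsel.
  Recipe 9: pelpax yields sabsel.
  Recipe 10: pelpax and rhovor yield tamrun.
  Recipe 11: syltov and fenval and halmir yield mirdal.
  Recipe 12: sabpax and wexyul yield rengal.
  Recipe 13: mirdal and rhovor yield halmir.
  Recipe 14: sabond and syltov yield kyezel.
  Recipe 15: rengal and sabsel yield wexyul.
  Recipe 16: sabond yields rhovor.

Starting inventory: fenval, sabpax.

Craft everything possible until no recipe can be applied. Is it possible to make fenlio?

fenlio would need halmir and syltov (Recipe 2), but halmir is never obtained.

No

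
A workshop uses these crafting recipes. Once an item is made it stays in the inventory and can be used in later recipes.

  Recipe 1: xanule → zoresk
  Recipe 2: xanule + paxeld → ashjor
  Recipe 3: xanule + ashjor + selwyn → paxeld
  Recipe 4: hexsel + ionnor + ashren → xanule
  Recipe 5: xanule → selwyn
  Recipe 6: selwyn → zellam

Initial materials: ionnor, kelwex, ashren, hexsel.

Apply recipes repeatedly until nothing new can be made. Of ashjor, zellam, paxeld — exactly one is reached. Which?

Using Recipe 4, hexsel, ionnor, and ashren make xanule.
xanule → selwyn (Recipe 5).
Using Recipe 6, selwyn makes zellam.
paxeld would need xanule, ashjor, and selwyn (Recipe 3), but ashjor is never obtained. ashjor would need xanule and paxeld (Recipe 2), but paxeld is never obtained.

zellam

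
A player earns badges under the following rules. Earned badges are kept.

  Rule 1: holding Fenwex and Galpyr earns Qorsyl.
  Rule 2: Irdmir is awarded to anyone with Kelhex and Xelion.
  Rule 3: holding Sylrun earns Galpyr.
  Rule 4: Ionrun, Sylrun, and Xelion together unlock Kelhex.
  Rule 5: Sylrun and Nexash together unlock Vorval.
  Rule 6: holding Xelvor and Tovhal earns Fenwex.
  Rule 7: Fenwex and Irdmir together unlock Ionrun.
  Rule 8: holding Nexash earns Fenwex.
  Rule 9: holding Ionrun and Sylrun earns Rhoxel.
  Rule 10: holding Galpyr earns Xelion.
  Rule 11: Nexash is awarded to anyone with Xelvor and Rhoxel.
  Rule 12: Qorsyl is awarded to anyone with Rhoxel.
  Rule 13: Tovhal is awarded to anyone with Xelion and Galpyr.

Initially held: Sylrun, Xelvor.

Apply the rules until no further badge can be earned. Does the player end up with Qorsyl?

With Sylrun, Galpyr is earned (Rule 3).
With Galpyr, Xelion is earned (Rule 10).
With Xelion and Galpyr, Tovhal is earned (Rule 13).
With Xelvor and Tovhal, Fenwex is earned (Rule 6).
With Fenwex and Galpyr, Qorsyl is earned (Rule 1).

Yes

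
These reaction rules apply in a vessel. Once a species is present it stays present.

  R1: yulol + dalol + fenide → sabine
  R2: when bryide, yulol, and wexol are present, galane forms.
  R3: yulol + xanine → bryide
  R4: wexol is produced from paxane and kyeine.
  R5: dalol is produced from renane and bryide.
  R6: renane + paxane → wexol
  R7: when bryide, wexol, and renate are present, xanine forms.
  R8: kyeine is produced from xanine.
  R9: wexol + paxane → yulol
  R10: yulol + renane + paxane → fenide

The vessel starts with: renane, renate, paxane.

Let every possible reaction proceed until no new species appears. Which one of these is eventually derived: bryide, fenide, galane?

renane and paxane present → wexol forms (R6).
wexol and paxane present → yulol forms (R9).
yulol, renane, and paxane present → fenide forms (R10).
galane would need bryide, yulol, and wexol (R2), but bryide never forms. bryide would need yulol and xanine (R3), but xanine never forms.

fenide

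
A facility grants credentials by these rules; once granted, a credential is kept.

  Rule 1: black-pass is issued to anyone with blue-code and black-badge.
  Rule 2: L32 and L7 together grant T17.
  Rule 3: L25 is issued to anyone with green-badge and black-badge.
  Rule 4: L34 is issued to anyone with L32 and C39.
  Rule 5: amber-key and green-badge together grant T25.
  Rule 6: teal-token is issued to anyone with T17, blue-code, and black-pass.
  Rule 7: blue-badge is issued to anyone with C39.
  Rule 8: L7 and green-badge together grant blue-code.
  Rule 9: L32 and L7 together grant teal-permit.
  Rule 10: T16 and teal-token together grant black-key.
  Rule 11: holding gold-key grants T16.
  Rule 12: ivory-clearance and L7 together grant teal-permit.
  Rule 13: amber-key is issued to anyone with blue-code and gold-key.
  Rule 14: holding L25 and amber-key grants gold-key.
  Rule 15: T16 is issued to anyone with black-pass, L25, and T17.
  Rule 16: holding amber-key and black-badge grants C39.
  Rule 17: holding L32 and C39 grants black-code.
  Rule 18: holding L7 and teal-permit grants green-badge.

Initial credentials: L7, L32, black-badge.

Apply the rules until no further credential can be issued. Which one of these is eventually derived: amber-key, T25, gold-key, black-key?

Holding L32 and L7 grants T17 (Rule 2).
Holding L32 and L7 grants teal-permit (Rule 9).
Holding L7 and teal-permit grants green-badge (Rule 18).
Holding green-badge and black-badge grants L25 (Rule 3).
Holding L7 and green-badge grants blue-code (Rule 8).
Holding blue-code and black-badge grants black-pass (Rule 1).
Holding T17, blue-code, and black-pass grants teal-token (Rule 6).
Holding black-pass, L25, and T17 grants T16 (Rule 15).
Holding T16 and teal-token grants black-key (Rule 10).
T25 would need amber-key and green-badge (Rule 5), but amber-key is never granted. gold-key would need L25 and amber-key (Rule 14), but amber-key is never granted. amber-key would need blue-code and gold-key (Rule 13), but gold-key is never granted.

black-key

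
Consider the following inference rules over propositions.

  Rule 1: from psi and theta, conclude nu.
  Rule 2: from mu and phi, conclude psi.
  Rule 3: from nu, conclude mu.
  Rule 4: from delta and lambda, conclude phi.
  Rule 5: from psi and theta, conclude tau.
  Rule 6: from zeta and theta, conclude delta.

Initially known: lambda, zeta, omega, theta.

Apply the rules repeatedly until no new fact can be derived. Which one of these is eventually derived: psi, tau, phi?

phi

From zeta and theta, Rule 6 gives delta.
From delta and lambda, Rule 4 gives phi.
tau would need psi and theta (Rule 5), but psi is never established. psi would need mu and phi (Rule 2), but mu is never established.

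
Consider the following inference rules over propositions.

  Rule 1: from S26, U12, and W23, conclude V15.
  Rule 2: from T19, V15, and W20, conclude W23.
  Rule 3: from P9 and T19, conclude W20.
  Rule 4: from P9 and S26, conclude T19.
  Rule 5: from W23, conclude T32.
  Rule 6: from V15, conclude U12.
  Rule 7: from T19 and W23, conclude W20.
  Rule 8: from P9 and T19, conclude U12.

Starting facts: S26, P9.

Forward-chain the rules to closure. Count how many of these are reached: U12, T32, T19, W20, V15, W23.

3

From P9 and S26, Rule 4 gives T19.
P9 and T19 hold, so U12 follows (Rule 8).
From P9 and T19, Rule 3 gives W20.
U12: reached.
T32 would need W23 (Rule 5), but W23 is never established.
T19: reached.
W20: reached.
V15 would need S26, U12, and W23 (Rule 1), but W23 is never established.
W23 would need T19, V15, and W20 (Rule 2), but V15 is never established.
Reached: U12, T19, and W20 — 3 of the 6.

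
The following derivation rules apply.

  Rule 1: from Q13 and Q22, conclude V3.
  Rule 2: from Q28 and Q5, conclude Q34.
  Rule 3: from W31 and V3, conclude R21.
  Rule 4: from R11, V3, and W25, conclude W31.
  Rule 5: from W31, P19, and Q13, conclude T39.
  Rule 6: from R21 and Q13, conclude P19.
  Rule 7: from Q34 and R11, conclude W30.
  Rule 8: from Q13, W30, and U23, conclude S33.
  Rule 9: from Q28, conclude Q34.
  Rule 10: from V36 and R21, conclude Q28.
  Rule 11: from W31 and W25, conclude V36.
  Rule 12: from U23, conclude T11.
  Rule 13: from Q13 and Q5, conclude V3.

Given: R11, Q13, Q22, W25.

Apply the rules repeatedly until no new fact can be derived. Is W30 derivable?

Yes

From Q13 and Q22, Rule 1 gives V3.
From R11, V3, and W25, Rule 4 gives W31.
W31 and W25 hold, so V36 follows (Rule 11).
W31 and V3 hold, so R21 follows (Rule 3).
V36 and R21 hold, so Q28 follows (Rule 10).
From Q28, Rule 9 gives Q34.
From Q34 and R11, Rule 7 gives W30.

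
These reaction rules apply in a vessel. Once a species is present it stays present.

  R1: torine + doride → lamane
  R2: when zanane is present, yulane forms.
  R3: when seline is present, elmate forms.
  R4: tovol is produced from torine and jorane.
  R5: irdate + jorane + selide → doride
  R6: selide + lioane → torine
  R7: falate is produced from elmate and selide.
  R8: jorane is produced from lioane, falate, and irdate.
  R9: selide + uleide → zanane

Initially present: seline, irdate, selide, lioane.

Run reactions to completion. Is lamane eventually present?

selide and lioane present → torine forms (R6).
seline present → elmate forms (R3).
elmate and selide present → falate forms (R7).
lioane, falate, and irdate present → jorane forms (R8).
irdate, jorane, and selide present → doride forms (R5).
torine and doride present → lamane forms (R1).

Yes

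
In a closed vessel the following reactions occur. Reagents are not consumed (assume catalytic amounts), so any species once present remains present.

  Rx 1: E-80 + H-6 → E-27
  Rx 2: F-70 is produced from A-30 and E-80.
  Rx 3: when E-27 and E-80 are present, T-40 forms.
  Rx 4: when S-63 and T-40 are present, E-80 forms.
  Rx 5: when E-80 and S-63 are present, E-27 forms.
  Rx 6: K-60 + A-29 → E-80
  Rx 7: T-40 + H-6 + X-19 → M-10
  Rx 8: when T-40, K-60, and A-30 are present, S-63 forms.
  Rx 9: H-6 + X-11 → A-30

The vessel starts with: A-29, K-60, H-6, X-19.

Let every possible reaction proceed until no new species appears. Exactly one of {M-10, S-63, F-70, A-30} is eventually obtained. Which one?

M-10

K-60 and A-29 present → E-80 forms (Rx 6).
E-80 and H-6 present → E-27 forms (Rx 1).
E-27 and E-80 present → T-40 forms (Rx 3).
T-40, H-6, and X-19 present → M-10 forms (Rx 7).
S-63 would need T-40, K-60, and A-30 (Rx 8), but A-30 never forms. A-30 would need H-6 and X-11 (Rx 9), but X-11 never forms. F-70 would need A-30 and E-80 (Rx 2), but A-30 never forms.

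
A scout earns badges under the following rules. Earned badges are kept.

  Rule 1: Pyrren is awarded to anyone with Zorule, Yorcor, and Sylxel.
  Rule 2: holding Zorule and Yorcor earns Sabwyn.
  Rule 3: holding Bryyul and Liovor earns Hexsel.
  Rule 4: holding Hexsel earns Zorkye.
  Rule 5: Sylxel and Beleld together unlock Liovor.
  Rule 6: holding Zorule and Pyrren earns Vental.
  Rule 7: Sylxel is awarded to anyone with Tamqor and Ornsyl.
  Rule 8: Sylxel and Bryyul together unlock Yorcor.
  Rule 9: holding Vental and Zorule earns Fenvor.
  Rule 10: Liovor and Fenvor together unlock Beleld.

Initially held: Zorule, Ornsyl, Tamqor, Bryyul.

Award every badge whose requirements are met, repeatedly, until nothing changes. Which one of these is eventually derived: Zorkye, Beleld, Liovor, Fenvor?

Fenvor

With Tamqor and Ornsyl, Sylxel is earned (Rule 7).
With Sylxel and Bryyul, Yorcor is earned (Rule 8).
With Zorule, Yorcor, and Sylxel, Pyrren is earned (Rule 1).
With Zorule and Pyrren, Vental is earned (Rule 6).
With Vental and Zorule, Fenvor is earned (Rule 9).
Zorkye would need Hexsel (Rule 4), but Hexsel is never earned. Liovor would need Sylxel and Beleld (Rule 5), but Beleld is never earned. Beleld would need Liovor and Fenvor (Rule 10), but Liovor is never earned.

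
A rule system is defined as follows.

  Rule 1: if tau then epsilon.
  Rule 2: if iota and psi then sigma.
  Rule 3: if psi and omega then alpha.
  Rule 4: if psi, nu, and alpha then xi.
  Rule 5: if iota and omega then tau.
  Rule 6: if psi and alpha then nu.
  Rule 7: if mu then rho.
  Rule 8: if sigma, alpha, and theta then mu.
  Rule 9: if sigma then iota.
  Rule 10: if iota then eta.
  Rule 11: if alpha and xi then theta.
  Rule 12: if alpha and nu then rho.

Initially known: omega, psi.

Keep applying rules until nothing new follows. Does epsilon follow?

epsilon would need tau (Rule 1), but tau is never established.

No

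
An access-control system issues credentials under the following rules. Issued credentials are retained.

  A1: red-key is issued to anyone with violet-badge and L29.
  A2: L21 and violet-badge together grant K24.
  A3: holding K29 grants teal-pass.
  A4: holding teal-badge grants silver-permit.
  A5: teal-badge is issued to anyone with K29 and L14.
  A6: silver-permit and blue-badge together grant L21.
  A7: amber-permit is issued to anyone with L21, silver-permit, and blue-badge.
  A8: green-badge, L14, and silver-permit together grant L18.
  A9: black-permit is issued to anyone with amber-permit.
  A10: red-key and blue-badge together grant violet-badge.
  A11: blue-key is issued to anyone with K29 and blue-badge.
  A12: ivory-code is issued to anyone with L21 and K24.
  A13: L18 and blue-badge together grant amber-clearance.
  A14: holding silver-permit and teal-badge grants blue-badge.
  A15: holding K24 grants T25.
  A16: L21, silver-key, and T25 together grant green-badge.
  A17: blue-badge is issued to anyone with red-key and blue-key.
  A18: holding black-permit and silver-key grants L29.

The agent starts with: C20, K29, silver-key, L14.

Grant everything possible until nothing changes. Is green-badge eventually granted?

No

green-badge would need L21, silver-key, and T25 (A16), but T25 is never granted.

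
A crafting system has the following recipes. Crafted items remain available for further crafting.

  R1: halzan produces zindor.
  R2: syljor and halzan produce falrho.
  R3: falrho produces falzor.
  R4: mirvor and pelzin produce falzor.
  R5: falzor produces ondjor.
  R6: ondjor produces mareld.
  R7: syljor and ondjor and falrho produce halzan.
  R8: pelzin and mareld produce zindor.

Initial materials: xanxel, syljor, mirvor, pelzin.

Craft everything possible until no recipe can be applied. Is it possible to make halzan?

No

halzan would need syljor, ondjor, and falrho (R7), but falrho is never obtained.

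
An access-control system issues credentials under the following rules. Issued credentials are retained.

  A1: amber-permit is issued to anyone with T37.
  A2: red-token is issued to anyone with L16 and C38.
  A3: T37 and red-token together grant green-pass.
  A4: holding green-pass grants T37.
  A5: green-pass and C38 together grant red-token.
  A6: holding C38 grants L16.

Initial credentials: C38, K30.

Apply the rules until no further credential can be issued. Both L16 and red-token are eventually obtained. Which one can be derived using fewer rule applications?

L16: Holding C38 grants L16 (A6). [1 rule application]
red-token: Holding C38 grants L16 (A6). Holding L16 and C38 grants red-token (A2). [2 rule applications]
L16 needs fewer.

L16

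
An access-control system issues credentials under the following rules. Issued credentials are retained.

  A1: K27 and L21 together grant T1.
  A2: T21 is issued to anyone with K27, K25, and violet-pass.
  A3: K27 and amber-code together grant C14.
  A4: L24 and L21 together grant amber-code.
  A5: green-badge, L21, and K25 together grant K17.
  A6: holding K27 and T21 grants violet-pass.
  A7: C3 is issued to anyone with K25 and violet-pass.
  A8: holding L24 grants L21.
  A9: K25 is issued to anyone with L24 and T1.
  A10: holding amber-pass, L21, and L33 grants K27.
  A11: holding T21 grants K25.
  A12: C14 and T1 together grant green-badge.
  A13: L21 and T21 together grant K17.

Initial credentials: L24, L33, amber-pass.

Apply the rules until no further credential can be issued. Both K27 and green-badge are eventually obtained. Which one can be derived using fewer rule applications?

K27

K27: Holding L24 grants L21 (A8). Holding amber-pass, L21, and L33 grants K27 (A10). [2 rule applications]
green-badge: Holding L24 grants L21 (A8). Holding amber-pass, L21, and L33 grants K27 (A10). Holding L24 and L21 grants amber-code (A4). Holding K27 and amber-code grants C14 (A3). Holding K27 and L21 grants T1 (A1). Holding C14 and T1 grants green-badge (A12). [6 rule applications]
K27 needs fewer.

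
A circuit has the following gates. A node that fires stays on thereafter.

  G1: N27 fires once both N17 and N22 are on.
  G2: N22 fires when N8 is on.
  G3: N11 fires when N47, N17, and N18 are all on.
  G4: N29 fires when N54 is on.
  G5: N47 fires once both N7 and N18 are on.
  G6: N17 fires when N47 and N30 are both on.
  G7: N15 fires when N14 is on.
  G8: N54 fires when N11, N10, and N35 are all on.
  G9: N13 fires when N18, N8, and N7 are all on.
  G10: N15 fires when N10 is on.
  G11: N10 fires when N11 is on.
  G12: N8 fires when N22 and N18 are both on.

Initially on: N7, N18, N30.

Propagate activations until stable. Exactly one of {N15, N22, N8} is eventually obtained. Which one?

G5: N7 and N18 on → N47 on.
N47 and N30 are on, so N17 fires (G6).
N47, N17, and N18 are on, so N11 fires (G3).
N11 is on, so N10 fires (G11).
G10: N10 on → N15 on.
N8 would need N22 and N18 (G12), but N22 never turns on. N22 would need N8 (G2), but N8 never turns on.

N15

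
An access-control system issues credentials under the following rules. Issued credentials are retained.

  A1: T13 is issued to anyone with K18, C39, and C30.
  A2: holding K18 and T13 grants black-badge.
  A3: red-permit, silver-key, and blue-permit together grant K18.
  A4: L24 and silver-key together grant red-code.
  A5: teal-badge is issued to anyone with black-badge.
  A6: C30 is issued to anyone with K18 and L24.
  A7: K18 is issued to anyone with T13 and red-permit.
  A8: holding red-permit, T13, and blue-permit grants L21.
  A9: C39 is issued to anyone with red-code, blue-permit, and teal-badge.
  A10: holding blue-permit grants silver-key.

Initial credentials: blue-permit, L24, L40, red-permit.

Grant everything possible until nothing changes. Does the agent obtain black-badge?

black-badge would need K18 and T13 (A2), but T13 is never granted.

No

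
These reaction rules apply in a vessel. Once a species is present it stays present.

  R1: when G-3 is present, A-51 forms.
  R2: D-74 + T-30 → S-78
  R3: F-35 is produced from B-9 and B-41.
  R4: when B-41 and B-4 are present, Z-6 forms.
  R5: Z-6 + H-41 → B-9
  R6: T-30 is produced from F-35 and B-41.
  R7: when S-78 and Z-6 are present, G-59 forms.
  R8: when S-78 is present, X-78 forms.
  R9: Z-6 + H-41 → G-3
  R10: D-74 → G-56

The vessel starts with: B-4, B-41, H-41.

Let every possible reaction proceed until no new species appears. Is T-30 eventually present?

Yes

B-41 and B-4 present → Z-6 forms (R4).
Z-6 and H-41 present → B-9 forms (R5).
B-9 and B-41 present → F-35 forms (R3).
F-35 and B-41 present → T-30 forms (R6).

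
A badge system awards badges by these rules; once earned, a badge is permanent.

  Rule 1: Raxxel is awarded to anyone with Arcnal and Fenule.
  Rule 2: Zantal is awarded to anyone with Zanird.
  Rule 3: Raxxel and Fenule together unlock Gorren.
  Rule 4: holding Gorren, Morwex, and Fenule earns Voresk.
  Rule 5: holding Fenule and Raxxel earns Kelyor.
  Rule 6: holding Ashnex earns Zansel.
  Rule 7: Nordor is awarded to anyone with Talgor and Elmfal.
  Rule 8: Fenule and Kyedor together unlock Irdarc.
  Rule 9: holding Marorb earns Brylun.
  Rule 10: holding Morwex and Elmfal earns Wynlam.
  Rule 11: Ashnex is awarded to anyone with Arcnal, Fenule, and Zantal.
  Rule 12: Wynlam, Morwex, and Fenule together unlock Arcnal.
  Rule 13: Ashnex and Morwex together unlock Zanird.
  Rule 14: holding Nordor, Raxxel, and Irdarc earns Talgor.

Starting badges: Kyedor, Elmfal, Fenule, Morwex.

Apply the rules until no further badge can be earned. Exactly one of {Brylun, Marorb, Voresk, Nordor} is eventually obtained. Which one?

Voresk

With Morwex and Elmfal, Wynlam is earned (Rule 10).
With Wynlam, Morwex, and Fenule, Arcnal is earned (Rule 12).
With Arcnal and Fenule, Raxxel is earned (Rule 1).
With Raxxel and Fenule, Gorren is earned (Rule 3).
With Gorren, Morwex, and Fenule, Voresk is earned (Rule 4).
Brylun would need Marorb (Rule 9), but Marorb is never earned. No rule produces Marorb, and it is not given. Nordor would need Talgor and Elmfal (Rule 7), but Talgor is never earned.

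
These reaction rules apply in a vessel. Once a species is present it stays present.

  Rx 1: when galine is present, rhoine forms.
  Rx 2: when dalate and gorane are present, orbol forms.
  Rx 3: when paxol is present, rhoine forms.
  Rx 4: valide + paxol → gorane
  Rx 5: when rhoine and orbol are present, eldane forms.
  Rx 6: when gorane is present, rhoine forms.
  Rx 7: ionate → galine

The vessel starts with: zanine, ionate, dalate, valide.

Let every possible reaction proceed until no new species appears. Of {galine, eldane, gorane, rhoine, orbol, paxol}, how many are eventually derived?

2

ionate present → galine forms (Rx 7).
galine present → rhoine forms (Rx 1).
galine: reached.
eldane would need rhoine and orbol (Rx 5), but orbol never forms.
gorane would need valide and paxol (Rx 4), but paxol never forms.
rhoine: reached.
orbol would need dalate and gorane (Rx 2), but gorane never forms.
No rule produces paxol, and it is not given.
Reached: galine and rhoine — 2 of the 6.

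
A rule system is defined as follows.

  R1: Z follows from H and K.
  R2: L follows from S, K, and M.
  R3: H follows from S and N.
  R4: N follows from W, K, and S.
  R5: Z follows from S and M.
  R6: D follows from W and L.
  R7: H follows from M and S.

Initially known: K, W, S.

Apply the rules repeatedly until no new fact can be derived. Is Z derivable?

From W, K, and S, R4 gives N.
S and N hold, so H follows (R3).
H and K hold, so Z follows (R1).

Yes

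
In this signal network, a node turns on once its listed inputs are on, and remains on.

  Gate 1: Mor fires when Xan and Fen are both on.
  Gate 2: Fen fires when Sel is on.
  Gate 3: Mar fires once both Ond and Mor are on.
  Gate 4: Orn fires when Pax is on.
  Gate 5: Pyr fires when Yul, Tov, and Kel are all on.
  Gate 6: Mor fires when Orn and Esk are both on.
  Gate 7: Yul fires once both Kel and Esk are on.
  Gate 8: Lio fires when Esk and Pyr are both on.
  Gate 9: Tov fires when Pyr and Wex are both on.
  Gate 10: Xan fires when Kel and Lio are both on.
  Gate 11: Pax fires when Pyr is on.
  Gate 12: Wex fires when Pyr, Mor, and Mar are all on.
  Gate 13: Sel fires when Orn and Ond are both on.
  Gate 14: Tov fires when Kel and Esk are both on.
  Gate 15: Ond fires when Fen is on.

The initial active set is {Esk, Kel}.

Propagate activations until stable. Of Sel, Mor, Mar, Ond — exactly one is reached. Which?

Kel and Esk are on, so Yul fires (Gate 7).
Kel and Esk are on, so Tov fires (Gate 14).
Yul, Tov, and Kel are on, so Pyr fires (Gate 5).
Gate 11: Pyr on → Pax on.
Pax is on, so Orn fires (Gate 4).
Gate 6: Orn and Esk on → Mor on.
Ond would need Fen (Gate 15), but Fen never turns on. Sel would need Orn and Ond (Gate 13), but Ond never turns on. Mar would need Ond and Mor (Gate 3), but Ond never turns on.

Mor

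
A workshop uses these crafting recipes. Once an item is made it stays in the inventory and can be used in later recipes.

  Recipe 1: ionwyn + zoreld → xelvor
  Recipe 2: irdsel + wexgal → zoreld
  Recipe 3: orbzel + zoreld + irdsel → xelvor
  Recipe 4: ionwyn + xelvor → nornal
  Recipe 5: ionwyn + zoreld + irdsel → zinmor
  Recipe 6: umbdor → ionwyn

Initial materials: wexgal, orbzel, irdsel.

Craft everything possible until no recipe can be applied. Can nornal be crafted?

nornal would need ionwyn and xelvor (Recipe 4), but ionwyn is never obtained.

No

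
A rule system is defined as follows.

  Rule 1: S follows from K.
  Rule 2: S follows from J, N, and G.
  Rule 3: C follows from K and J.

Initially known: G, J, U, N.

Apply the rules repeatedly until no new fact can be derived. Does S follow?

From J, N, and G, Rule 2 gives S.

Yes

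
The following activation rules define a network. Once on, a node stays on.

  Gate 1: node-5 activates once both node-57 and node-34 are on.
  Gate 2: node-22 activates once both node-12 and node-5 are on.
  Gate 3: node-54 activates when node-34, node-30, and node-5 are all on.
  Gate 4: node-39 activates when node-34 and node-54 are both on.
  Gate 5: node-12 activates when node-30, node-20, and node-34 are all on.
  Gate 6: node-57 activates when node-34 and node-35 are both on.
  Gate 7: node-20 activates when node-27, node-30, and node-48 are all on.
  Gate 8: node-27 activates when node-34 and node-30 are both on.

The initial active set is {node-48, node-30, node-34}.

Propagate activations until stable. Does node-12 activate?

Gate 8: node-34 and node-30 on → node-27 on.
Gate 7: node-27, node-30, and node-48 on → node-20 on.
Gate 5: node-30, node-20, and node-34 on → node-12 on.

Yes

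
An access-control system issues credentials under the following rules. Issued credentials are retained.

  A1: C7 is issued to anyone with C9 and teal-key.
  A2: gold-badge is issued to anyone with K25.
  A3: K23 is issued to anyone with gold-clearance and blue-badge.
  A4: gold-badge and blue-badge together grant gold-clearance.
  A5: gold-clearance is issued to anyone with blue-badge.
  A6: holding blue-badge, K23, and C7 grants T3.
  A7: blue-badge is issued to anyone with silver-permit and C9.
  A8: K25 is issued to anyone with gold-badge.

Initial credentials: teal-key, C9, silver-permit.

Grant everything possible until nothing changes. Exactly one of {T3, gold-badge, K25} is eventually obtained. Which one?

T3

Holding silver-permit and C9 grants blue-badge (A7).
Holding C9 and teal-key grants C7 (A1).
Holding blue-badge grants gold-clearance (A5).
Holding gold-clearance and blue-badge grants K23 (A3).
Holding blue-badge, K23, and C7 grants T3 (A6).
K25 would need gold-badge (A8), but gold-badge is never granted. gold-badge would need K25 (A2), but K25 is never granted.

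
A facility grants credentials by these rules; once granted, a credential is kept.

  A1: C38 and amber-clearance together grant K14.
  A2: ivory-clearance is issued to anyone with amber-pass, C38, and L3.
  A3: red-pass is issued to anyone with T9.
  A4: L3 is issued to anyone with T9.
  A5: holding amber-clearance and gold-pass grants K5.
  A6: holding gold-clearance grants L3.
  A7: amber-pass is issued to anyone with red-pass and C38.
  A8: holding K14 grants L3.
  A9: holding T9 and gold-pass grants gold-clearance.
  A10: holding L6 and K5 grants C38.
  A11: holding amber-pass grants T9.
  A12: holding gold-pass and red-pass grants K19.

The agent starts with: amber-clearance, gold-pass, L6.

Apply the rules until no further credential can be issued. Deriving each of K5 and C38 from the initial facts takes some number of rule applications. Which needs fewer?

K5: Holding amber-clearance and gold-pass grants K5 (A5). [1 rule application]
C38: Holding amber-clearance and gold-pass grants K5 (A5). Holding L6 and K5 grants C38 (A10). [2 rule applications]
K5 needs fewer.

K5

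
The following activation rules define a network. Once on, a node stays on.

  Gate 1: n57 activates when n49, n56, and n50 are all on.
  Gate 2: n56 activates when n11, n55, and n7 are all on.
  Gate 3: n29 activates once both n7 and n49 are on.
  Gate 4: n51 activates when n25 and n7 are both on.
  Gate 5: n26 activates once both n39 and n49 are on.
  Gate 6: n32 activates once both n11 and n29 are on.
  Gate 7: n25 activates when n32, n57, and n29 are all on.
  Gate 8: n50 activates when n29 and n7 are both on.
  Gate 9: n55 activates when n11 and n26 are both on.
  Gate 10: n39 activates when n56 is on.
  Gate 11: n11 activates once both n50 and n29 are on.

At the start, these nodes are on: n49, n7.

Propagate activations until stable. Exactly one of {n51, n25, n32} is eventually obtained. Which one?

n32

Gate 3: n7 and n49 on → n29 on.
Gate 8: n29 and n7 on → n50 on.
Gate 11: n50 and n29 on → n11 on.
n11 and n29 are on, so n32 activates (Gate 6).
n51 would need n25 and n7 (Gate 4), but n25 never turns on. n25 would need n32, n57, and n29 (Gate 7), but n57 never turns on.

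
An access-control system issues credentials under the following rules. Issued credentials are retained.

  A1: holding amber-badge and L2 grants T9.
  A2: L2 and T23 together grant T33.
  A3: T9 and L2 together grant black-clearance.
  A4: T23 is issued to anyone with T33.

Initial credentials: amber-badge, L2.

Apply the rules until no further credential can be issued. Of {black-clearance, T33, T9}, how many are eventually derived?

Holding amber-badge and L2 grants T9 (A1).
Holding T9 and L2 grants black-clearance (A3).
black-clearance: reached.
T33 would need L2 and T23 (A2), but T23 is never granted.
T9: reached.
Reached: black-clearance and T9 — 2 of the 3.

2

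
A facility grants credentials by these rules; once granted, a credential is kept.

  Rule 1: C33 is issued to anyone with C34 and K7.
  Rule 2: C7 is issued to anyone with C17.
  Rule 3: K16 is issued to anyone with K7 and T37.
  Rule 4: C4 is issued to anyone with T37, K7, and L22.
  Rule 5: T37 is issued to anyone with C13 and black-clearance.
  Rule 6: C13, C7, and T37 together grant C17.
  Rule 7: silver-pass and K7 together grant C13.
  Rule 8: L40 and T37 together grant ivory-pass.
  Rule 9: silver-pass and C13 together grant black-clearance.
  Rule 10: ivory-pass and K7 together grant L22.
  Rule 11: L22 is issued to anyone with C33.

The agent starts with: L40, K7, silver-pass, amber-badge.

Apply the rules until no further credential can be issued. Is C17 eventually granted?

No

C17 would need C13, C7, and T37 (Rule 6), but C7 is never granted.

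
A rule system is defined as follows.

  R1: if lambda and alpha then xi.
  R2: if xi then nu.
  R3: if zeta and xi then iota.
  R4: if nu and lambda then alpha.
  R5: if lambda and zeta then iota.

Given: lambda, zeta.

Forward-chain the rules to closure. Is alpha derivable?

No

alpha would need nu and lambda (R4), but nu is never established.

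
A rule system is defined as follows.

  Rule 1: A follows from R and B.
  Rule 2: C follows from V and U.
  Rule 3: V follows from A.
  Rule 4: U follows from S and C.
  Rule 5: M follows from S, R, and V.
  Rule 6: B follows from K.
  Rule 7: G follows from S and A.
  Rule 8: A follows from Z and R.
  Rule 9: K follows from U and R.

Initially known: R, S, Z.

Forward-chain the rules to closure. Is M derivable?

Yes

Z and R hold, so A follows (Rule 8).
A holds, so V follows (Rule 3).
From S, R, and V, Rule 5 gives M.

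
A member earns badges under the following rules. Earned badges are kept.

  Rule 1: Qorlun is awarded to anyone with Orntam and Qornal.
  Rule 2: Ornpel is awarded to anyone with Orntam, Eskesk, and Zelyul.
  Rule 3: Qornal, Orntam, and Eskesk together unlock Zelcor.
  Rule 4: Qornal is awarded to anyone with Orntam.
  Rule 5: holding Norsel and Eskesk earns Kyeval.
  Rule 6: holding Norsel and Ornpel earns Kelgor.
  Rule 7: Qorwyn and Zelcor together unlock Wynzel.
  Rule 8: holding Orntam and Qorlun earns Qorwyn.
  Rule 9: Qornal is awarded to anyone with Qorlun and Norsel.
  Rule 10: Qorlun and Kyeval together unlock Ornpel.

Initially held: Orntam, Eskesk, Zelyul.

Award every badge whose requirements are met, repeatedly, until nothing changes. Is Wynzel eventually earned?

Yes

With Orntam, Qornal is earned (Rule 4).
With Orntam and Qornal, Qorlun is earned (Rule 1).
With Qornal, Orntam, and Eskesk, Zelcor is earned (Rule 3).
With Orntam and Qorlun, Qorwyn is earned (Rule 8).
With Qorwyn and Zelcor, Wynzel is earned (Rule 7).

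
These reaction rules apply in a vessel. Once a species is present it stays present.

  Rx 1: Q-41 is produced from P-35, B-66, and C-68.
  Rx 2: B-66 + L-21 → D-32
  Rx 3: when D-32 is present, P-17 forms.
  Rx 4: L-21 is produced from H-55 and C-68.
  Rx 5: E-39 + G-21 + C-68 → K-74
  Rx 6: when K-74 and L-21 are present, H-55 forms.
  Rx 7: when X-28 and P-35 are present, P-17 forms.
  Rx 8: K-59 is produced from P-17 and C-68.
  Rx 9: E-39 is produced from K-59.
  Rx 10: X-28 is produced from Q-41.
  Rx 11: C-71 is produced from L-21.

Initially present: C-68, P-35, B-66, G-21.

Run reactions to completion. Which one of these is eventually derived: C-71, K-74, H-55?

P-35, B-66, and C-68 present → Q-41 forms (Rx 1).
Q-41 present → X-28 forms (Rx 10).
X-28 and P-35 present → P-17 forms (Rx 7).
P-17 and C-68 present → K-59 forms (Rx 8).
K-59 present → E-39 forms (Rx 9).
E-39, G-21, and C-68 present → K-74 forms (Rx 5).
C-71 would need L-21 (Rx 11), but L-21 never forms. H-55 would need K-74 and L-21 (Rx 6), but L-21 never forms.

K-74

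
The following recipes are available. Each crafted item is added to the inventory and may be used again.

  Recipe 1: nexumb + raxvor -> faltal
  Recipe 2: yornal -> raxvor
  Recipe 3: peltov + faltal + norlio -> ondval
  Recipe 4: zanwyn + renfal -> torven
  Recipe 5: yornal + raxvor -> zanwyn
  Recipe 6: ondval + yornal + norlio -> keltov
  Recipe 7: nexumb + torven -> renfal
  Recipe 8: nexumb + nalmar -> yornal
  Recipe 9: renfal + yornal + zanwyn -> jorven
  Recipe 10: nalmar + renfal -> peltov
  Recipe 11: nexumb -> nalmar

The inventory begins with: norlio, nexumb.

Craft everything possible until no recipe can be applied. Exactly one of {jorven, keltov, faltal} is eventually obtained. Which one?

faltal

Using Recipe 11, nexumb makes nalmar.
Using Recipe 8, nexumb and nalmar make yornal.
Using Recipe 2, yornal makes raxvor.
Using Recipe 1, nexumb and raxvor make faltal.
jorven would need renfal, yornal, and zanwyn (Recipe 9), but renfal is never obtained. keltov would need ondval, yornal, and norlio (Recipe 6), but ondval is never obtained.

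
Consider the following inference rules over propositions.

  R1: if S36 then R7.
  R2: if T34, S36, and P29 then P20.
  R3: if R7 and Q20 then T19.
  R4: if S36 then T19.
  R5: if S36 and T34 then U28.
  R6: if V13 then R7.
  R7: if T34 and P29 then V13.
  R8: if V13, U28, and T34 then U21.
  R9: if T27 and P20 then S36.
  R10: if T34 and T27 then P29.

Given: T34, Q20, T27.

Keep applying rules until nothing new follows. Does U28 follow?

U28 would need S36 and T34 (R5), but S36 is never established.

No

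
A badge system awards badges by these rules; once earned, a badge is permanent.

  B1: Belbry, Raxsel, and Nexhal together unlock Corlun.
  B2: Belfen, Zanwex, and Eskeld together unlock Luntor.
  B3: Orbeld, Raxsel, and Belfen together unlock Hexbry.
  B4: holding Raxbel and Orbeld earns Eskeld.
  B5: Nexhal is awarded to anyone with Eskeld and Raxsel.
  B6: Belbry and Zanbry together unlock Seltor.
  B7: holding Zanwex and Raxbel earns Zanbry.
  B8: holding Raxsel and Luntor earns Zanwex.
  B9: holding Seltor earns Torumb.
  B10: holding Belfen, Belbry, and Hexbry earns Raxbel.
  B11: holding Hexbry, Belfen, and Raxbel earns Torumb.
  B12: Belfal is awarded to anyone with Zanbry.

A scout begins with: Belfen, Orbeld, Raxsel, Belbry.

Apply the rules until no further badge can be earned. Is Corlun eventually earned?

Yes

With Orbeld, Raxsel, and Belfen, Hexbry is earned (B3).
With Belfen, Belbry, and Hexbry, Raxbel is earned (B10).
With Raxbel and Orbeld, Eskeld is earned (B4).
With Eskeld and Raxsel, Nexhal is earned (B5).
With Belbry, Raxsel, and Nexhal, Corlun is earned (B1).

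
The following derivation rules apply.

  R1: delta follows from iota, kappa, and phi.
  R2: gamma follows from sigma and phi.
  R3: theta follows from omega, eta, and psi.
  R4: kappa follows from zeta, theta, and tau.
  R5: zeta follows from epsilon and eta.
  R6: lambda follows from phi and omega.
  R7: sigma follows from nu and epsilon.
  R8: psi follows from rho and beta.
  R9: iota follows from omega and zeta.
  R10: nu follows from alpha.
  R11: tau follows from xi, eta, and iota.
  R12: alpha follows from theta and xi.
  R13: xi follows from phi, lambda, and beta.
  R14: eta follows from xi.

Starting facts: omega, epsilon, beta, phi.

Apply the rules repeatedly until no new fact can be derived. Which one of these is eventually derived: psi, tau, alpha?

phi and omega hold, so lambda follows (R6).
phi, lambda, and beta hold, so xi follows (R13).
From xi, R14 gives eta.
epsilon and eta hold, so zeta follows (R5).
omega and zeta hold, so iota follows (R9).
From xi, eta, and iota, R11 gives tau.
psi would need rho and beta (R8), but rho is never established. alpha would need theta and xi (R12), but theta is never established.

tau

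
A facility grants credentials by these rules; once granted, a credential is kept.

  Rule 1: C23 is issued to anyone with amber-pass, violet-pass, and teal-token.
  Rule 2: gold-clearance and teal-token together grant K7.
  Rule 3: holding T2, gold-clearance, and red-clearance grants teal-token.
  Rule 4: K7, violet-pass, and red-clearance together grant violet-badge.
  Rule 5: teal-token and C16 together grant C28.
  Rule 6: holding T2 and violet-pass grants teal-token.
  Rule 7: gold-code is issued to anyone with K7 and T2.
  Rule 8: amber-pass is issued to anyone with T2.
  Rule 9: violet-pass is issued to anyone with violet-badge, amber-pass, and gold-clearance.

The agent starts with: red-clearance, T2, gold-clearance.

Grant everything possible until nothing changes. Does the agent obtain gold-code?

Yes

Holding T2, gold-clearance, and red-clearance grants teal-token (Rule 3).
Holding gold-clearance and teal-token grants K7 (Rule 2).
Holding K7 and T2 grants gold-code (Rule 7).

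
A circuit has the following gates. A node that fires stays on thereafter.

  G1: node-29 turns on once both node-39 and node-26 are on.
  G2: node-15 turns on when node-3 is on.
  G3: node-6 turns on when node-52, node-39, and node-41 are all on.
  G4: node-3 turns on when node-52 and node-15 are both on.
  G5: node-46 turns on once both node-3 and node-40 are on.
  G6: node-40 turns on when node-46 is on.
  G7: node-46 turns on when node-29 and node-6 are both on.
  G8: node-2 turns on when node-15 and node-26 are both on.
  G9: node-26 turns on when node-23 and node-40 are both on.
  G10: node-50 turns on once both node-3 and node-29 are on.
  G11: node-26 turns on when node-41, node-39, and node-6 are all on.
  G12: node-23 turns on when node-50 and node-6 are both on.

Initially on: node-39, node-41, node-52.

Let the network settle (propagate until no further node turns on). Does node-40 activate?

Yes

G3: node-52, node-39, and node-41 on → node-6 on.
G11: node-41, node-39, and node-6 on → node-26 on.
G1: node-39 and node-26 on → node-29 on.
node-29 and node-6 are on, so node-46 turns on (G7).
node-46 is on, so node-40 turns on (G6).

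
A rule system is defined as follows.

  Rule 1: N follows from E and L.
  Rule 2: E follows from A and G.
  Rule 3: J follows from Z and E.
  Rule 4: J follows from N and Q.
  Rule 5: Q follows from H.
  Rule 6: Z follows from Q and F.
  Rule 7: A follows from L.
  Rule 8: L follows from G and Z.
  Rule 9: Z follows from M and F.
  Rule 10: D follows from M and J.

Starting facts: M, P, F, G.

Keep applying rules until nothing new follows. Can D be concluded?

Yes

From M and F, Rule 9 gives Z.
G and Z hold, so L follows (Rule 8).
L holds, so A follows (Rule 7).
From A and G, Rule 2 gives E.
From Z and E, Rule 3 gives J.
From M and J, Rule 10 gives D.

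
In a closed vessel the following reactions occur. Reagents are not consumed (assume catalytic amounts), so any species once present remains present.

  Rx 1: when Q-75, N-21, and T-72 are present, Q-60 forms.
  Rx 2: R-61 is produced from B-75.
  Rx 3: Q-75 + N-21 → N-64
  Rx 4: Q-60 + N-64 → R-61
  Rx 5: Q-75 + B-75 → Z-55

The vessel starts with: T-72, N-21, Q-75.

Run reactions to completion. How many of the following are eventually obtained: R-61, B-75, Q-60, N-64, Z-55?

Q-75, N-21, and T-72 present → Q-60 forms (Rx 1).
Q-75 and N-21 present → N-64 forms (Rx 3).
Q-60 and N-64 present → R-61 forms (Rx 4).
R-61: reached.
No rule produces B-75, and it is not given.
Q-60: reached.
N-64: reached.
Z-55 would need Q-75 and B-75 (Rx 5), but B-75 never forms.
Reached: R-61, Q-60, and N-64 — 3 of the 5.

3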